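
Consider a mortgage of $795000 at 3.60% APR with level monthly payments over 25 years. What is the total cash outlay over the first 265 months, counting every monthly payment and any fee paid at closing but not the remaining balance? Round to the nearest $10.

At 3.60% the monthly rate is 0.0030000, so the payment is 795,000 × 0.0030000 / (1 − 1.0030000^−300) = $4,022.72.
Total outlay = 265 × $4,022.72 = $1,066,020.80.

$1,066,020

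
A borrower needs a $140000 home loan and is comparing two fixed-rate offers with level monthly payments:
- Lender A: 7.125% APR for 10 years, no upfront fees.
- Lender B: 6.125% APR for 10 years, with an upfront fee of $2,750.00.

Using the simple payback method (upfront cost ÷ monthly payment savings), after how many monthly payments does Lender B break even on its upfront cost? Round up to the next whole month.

39 months

Lender A: at 7.125% the monthly rate is 0.0059375, so the payment is 140,000 × 0.0059375 / (1 − 1.0059375^−120) = $1,634.55.
Lender B: at 6.125% the monthly rate is 0.0051042, so the payment is 140,000 × 0.0051042 / (1 − 1.0051042^−120) = $1,563.09.
Monthly savings = $1,634.55 − $1,563.09 = $71.46.
Break-even = $2,750.00 / $71.46 = 38.48 → 39 months.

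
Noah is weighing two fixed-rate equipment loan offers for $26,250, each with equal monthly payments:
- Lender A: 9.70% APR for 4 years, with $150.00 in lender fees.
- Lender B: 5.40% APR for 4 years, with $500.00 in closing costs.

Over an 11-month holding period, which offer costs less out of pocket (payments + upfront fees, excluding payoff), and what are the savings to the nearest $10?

Lender B by $230

Lender A: at 9.70% the monthly rate is 0.0080833, so the payment is 26,250 × 0.0080833 / (1 − 1.0080833^−48) = $661.99.
Lender B: monthly rate = 5.4%/12 = 0.0045000; payment = 26,250 × 0.0045000 / (1 − (1+0.0045000)^−48) = $609.29.
Over 11 months: Lender A costs 11 × $661.99 + $150.00 = $7,431.89; Lender B costs 11 × $609.29 + $500.00 = $7,202.19.
Lender B is cheaper by $7,431.89 − $7,202.19 = $229.70.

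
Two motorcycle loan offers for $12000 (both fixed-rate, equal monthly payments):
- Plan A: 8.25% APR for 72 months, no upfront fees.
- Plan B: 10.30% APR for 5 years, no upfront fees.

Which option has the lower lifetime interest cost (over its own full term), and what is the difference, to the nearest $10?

Plan A: monthly rate = 8.25%/12 = 0.0068750; payment = 12,000 × 0.0068750 / (1 − (1+0.0068750)^−72) = $211.87.
Total interest on Plan A = 72 × $211.87 − $12,000 = $3,254.64.
Plan B: monthly rate = 10.3%/12 = 0.0085833; payment = 12,000 × 0.0085833 / (1 − (1+0.0085833)^−60) = $256.74.
Total interest on Plan B = 60 × $256.74 − $12,000 = $3,404.40.
Plan A is lower by $149.76.

Plan A by $150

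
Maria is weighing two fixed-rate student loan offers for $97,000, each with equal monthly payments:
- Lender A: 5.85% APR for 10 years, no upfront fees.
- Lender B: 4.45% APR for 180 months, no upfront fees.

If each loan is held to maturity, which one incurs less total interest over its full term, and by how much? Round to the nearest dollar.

Lender A by $4,769

Lender A: at 5.85% the monthly rate is 0.0048750, so the payment is 97,000 × 0.0048750 / (1 − 1.0048750^−120) = $1,069.61.
Total interest on Lender A = 120 × $1,069.61 − $97,000 = $31,353.20.
Lender B: monthly rate = 4.45%/12 = 0.0037083; payment = 97,000 × 0.0037083 / (1 − (1+0.0037083)^−180) = $739.57.
Total interest on Lender B = 180 × $739.57 − $97,000 = $36,122.60.
Lender A is lower by $4,769.40.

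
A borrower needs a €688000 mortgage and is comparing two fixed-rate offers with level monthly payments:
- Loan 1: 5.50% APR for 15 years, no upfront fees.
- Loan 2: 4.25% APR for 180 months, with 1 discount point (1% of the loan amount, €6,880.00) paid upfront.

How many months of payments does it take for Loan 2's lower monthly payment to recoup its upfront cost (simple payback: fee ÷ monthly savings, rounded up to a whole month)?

Loan 1: monthly rate = 5.5%/12 = 0.0045833; payment = 688,000 × 0.0045833 / (1 − (1+0.0045833)^−180) = €5,621.53.
Loan 2: monthly rate = 4.25%/12 = 0.0035417; payment = 688,000 × 0.0035417 / (1 − (1+0.0035417)^−180) = €5,175.68.
Monthly savings = €5,621.53 − €5,175.68 = €445.85.
Break-even = €6,880.00 / €445.85 = 15.43 → 16 months.

16 months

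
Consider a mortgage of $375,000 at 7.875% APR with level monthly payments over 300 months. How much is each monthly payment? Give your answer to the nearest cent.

$2,863.33

Monthly rate = 7.875%/12 = 0.0065625; payment = 375,000 × 0.0065625 / (1 − (1+0.0065625)^−300) = $2,863.33.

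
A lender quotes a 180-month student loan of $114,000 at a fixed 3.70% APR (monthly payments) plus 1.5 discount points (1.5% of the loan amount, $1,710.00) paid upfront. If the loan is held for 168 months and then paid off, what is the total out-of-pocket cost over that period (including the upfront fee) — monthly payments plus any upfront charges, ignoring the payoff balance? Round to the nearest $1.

$140,513

At 3.70% the monthly rate is 0.0030833, so the payment is 114,000 × 0.0030833 / (1 − 1.0030833^−180) = $826.21.
Total outlay = 168 × $826.21 + $1,710.00 = $140,513.28.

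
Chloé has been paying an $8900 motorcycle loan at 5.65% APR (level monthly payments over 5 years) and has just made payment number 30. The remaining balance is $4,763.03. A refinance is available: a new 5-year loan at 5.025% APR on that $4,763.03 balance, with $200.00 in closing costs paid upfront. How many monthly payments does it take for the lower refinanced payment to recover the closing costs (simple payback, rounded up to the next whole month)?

Current payment = 8,900 × 5.65%/12 / (1 − (1+0.0047083)^−60) = $170.62.
Refinanced payment = 4,763.03 × 0.0041875 / (1 − (1+0.0041875)^−60) = $89.94.
Monthly savings = $170.62 − $89.94 = $80.68.
Break-even = $200.00 / $80.68 = 2.48 → 3 months.

3 months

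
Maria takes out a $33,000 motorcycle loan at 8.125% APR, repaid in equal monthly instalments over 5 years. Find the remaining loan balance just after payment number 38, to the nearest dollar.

$13,674

With monthly rate i = 8.125%/12 = 0.0067708, the balance after k of n payments is P · [(1+i)^n − (1+i)^k] / [(1+i)^n − 1].
(1+0.0067708)^60 = 1.49912387 and (1+0.0067708)^38 = 1.29230124, so the balance is 33,000 × (1.49912387 − 1.29230124) / (1.49912387 − 1) = $13,674.25.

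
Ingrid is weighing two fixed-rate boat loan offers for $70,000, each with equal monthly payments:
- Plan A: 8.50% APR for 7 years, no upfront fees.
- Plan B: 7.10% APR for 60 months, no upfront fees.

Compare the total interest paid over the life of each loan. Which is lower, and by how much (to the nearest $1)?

Plan B by $9,755

Plan A: monthly rate = 8.5%/12 = 0.0070833; payment = 70,000 × 0.0070833 / (1 − (1+0.0070833)^−84) = $1,108.55.
Total interest on Plan A = 84 × $1,108.55 − $70,000 = $23,118.20.
Plan B: at 7.10% the monthly rate is 0.0059167, so the payment is 70,000 × 0.0059167 / (1 − 1.0059167^−60) = $1,389.39.
Total interest on Plan B = 60 × $1,389.39 − $70,000 = $13,363.40.
Plan B is lower by $9,754.80.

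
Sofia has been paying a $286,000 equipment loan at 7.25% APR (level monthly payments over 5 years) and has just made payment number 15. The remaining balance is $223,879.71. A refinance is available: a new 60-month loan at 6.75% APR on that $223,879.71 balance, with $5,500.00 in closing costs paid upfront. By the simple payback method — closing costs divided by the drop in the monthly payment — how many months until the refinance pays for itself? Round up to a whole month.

5 months

Current payment = 286,000 × 7.25%/12 / (1 − (1+0.0060417)^−60) = $5,696.94.
Refinanced payment = 223,879.71 × 0.0056250 / (1 − (1+0.0056250)^−60) = $4,406.73.
Monthly savings = $5,696.94 − $4,406.73 = $1,290.21.
Break-even = $5,500.00 / $1,290.21 = 4.26 → 5 months.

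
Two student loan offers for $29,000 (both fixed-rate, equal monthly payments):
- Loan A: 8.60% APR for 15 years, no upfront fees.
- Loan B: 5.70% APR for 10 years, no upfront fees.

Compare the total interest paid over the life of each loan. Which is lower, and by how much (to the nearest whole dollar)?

Loan B by $13,597

Loan A: monthly rate = 8.6%/12 = 0.0071667; payment = 29,000 × 0.0071667 / (1 − (1+0.0071667)^−180) = $287.28.
Total interest on Loan A = 180 × $287.28 − $29,000 = $22,710.40.
Loan B: at 5.70% the monthly rate is 0.0047500, so the payment is 29,000 × 0.0047500 / (1 − 1.0047500^−120) = $317.61.
Total interest on Loan B = 120 × $317.61 − $29,000 = $9,113.20.
Loan B is lower by $13,597.20.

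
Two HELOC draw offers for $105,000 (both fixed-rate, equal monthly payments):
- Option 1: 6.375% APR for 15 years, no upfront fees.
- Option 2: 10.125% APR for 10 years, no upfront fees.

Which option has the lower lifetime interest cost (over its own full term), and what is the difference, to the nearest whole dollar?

Option 1: at 6.375% the monthly rate is 0.0053125, so the payment is 105,000 × 0.0053125 / (1 − 1.0053125^−180) = $907.46.
Total interest on Option 1 = 180 × $907.46 − $105,000 = $58,342.80.
Option 2: monthly rate = 10.125%/12 = 0.0084375; payment = 105,000 × 0.0084375 / (1 − (1+0.0084375)^−120) = $1,394.86.
Total interest on Option 2 = 120 × $1,394.86 − $105,000 = $62,383.20.
Option 1 is lower by $4,040.40.

Option 1 by $4,040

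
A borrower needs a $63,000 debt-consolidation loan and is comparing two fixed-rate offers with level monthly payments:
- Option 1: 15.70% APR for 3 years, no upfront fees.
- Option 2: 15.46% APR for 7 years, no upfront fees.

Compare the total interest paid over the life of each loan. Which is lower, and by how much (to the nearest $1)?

Option 1: at 15.70% the monthly rate is 0.0130833, so the payment is 63,000 × 0.0130833 / (1 − 1.0130833^−36) = $2,205.57.
Total interest on Option 1 = 36 × $2,205.57 − $63,000 = $16,400.52.
Option 2: at 15.46% the monthly rate is 0.0128833, so the payment is 63,000 × 0.0128833 / (1 − 1.0128833^−84) = $1,232.01.
Total interest on Option 2 = 84 × $1,232.01 − $63,000 = $40,488.84.
Option 1 is lower by $24,088.32.

Option 1 by $24,088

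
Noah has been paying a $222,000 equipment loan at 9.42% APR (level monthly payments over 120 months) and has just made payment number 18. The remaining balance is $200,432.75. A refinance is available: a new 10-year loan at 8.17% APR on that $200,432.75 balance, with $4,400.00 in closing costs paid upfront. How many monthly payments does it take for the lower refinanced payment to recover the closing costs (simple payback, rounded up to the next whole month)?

11 months

Current payment = 222,000 × 9.42%/12 / (1 − (1+0.0078500)^−120) = $2,862.91.
Refinanced payment = 200,432.75 × 0.0068083 / (1 − (1+0.0068083)^−120) = $2,449.84.
Monthly savings = $2,862.91 − $2,449.84 = $413.07.
Break-even = $4,400.00 / $413.07 = 10.65 → 11 months.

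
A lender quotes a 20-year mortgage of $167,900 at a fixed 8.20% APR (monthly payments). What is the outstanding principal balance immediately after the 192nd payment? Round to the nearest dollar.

With monthly rate i = 8.2%/12 = 0.0068333, the balance after k of n payments is P · [(1+i)^n − (1+i)^k] / [(1+i)^n − 1].
(1+0.0068333)^240 = 5.12649435 and (1+0.0068333)^192 = 3.69705904, so the balance is 167,900 × (5.12649435 − 3.69705904) / (5.12649435 − 1) = $58,161.28.

$58,161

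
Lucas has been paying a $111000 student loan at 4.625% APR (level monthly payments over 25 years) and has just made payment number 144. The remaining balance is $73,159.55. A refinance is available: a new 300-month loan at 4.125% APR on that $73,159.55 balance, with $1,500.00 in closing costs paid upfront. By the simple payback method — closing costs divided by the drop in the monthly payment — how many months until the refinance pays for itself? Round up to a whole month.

7 months

Current payment = 111,000 × 4.625%/12 / (1 − (1+0.0038542)^−300) = $624.88.
Refinanced payment = 73,159.55 × 0.0034375 / (1 − (1+0.0034375)^−300) = $391.23.
Monthly savings = $624.88 − $391.23 = $233.65.
Break-even = $1,500.00 / $233.65 = 6.42 → 7 months.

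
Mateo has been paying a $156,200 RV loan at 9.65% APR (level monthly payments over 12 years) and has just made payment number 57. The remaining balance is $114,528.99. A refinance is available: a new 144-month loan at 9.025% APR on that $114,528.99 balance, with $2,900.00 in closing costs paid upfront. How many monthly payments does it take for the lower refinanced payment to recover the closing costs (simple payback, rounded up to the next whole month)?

Current payment = 156,200 × 9.65%/12 / (1 − (1+0.0080417)^−144) = $1,835.27.
Refinanced payment = 114,528.99 × 0.0075208 / (1 − (1+0.0075208)^−144) = $1,304.99.
Monthly savings = $1,835.27 − $1,304.99 = $530.28.
Break-even = $2,900.00 / $530.28 = 5.47 → 6 months.

6 months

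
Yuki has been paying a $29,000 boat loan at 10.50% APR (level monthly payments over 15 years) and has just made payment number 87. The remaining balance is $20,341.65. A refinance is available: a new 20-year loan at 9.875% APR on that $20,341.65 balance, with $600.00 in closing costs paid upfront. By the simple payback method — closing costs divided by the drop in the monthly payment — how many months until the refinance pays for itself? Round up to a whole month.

Current payment = 29,000 × 10.5%/12 / (1 − (1+0.0087500)^−180) = $320.57.
Refinanced payment = 20,341.65 × 0.0082292 / (1 − (1+0.0082292)^−240) = $194.62.
Monthly savings = $320.57 − $194.62 = $125.95.
Break-even = $600.00 / $125.95 = 4.76 → 5 months.

5 months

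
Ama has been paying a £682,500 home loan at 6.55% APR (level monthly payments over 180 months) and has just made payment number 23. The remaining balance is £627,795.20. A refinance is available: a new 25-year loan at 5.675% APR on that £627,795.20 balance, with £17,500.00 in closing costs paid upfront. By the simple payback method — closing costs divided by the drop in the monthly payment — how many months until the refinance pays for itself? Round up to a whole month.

9 months

Current payment = 682,500 × 6.55%/12 / (1 − (1+0.0054583)^−180) = £5,964.08.
Refinanced payment = 627,795.20 × 0.0047292 / (1 − (1+0.0047292)^−300) = £3,921.10.
Monthly savings = £5,964.08 − £3,921.10 = £2,042.98.
Break-even = £17,500.00 / £2,042.98 = 8.57 → 9 months.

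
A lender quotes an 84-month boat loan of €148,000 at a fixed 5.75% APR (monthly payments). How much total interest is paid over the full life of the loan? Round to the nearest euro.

€32,127

At 5.75% the monthly rate is 0.0047917, so the payment is 148,000 × 0.0047917 / (1 − 1.0047917^−84) = €2,144.37.
Total paid = 84 × €2,144.37 = €180,127.08; interest = €180,127.08 − €148,000 = €32,127.08.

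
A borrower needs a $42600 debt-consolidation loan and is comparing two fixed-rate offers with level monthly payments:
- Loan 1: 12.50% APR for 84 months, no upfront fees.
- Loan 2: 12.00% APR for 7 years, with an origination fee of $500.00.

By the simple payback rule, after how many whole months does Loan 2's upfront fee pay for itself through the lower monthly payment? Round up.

44 months

Loan 1: monthly rate = 12.5%/12 = 0.0104167; payment = 42,600 × 0.0104167 / (1 − (1+0.0104167)^−84) = $763.44.
Loan 2: monthly rate = 12%/12 = 0.0100000; payment = 42,600 × 0.0100000 / (1 − (1+0.0100000)^−84) = $752.01.
Monthly savings = $763.44 − $752.01 = $11.43.
Break-even = $500.00 / $11.43 = 43.74 → 44 months.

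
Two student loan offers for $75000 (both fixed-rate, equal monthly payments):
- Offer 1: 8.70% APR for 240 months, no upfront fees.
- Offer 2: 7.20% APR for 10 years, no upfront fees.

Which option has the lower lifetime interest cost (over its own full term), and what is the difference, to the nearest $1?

Offer 2 by $53,066

Offer 1: monthly rate = 8.7%/12 = 0.0072500; payment = 75,000 × 0.0072500 / (1 − (1+0.0072500)^−240) = $660.39.
Total interest on Offer 1 = 240 × $660.39 − $75,000 = $83,493.60.
Offer 2: monthly rate = 7.2%/12 = 0.0060000; payment = 75,000 × 0.0060000 / (1 − (1+0.0060000)^−120) = $878.56.
Total interest on Offer 2 = 120 × $878.56 − $75,000 = $30,427.20.
Offer 2 is lower by $53,066.40.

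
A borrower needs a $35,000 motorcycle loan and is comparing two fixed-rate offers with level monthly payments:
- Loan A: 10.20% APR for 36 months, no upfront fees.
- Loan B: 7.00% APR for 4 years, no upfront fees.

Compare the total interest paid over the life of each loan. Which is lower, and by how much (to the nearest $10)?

Loan B by $550

Loan A: at 10.20% the monthly rate is 0.0085000, so the payment is 35,000 × 0.0085000 / (1 − 1.0085000^−36) = $1,132.64.
Total interest on Loan A = 36 × $1,132.64 − $35,000 = $5,775.04.
Loan B: at 7.00% the monthly rate is 0.0058333, so the payment is 35,000 × 0.0058333 / (1 − 1.0058333^−48) = $838.12.
Total interest on Loan B = 48 × $838.12 − $35,000 = $5,229.76.
Loan B is lower by $545.28.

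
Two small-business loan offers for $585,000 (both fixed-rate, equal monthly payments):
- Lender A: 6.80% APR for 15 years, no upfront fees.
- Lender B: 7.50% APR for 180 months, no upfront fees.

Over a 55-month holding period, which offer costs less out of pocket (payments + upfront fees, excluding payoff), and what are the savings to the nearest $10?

Lender A: monthly rate = 6.8%/12 = 0.0056667; payment = 585,000 × 0.0056667 / (1 − (1+0.0056667)^−180) = $5,192.95.
Lender B: at 7.50% the monthly rate is 0.0062500, so the payment is 585,000 × 0.0062500 / (1 − 1.0062500^−180) = $5,423.02.
Over 55 months: Lender A costs 55 × $5,192.95 = $285,612.25; Lender B costs 55 × $5,423.02 = $298,266.10.
Lender A is cheaper by $298,266.10 − $285,612.25 = $12,653.85.

Lender A by $12,650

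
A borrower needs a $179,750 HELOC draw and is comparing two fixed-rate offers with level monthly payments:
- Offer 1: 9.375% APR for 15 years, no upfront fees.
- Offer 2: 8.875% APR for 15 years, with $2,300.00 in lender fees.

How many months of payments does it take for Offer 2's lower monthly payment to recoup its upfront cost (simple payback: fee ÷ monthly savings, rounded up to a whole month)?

Offer 1: at 9.375% the monthly rate is 0.0078125, so the payment is 179,750 × 0.0078125 / (1 − 1.0078125^−180) = $1,863.46.
Offer 2: monthly rate = 8.875%/12 = 0.0073958; payment = 179,750 × 0.0073958 / (1 − (1+0.0073958)^−180) = $1,809.80.
Monthly savings = $1,863.46 − $1,809.80 = $53.66.
Break-even = $2,300.00 / $53.66 = 42.86 → 43 months.

43 months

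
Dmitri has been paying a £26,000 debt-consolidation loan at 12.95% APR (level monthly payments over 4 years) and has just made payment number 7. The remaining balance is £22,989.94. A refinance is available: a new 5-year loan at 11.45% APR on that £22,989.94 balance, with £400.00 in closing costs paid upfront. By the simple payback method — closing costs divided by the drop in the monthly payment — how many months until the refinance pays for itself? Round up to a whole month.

Current payment = 26,000 × 12.95%/12 / (1 − (1+0.0107917)^−48) = £696.87.
Refinanced payment = 22,989.94 × 0.0095417 / (1 − (1+0.0095417)^−60) = £505.03.
Monthly savings = £696.87 − £505.03 = £191.84.
Break-even = £400.00 / £191.84 = 2.09 → 3 months.

3 months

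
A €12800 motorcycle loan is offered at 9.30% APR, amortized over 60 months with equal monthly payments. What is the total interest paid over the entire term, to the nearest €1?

€3,254

Monthly rate = 9.3%/12 = 0.0077500; payment = 12,800 × 0.0077500 / (1 − (1+0.0077500)^−60) = €267.57.
Total paid = 60 × €267.57 = €16,054.20; interest = €16,054.20 − €12,800 = €3,254.20.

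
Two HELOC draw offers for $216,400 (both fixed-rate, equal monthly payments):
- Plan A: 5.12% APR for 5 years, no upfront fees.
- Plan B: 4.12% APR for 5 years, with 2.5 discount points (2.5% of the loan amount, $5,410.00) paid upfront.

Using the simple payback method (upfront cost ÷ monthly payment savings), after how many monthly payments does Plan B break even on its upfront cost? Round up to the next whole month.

55 months

Plan A: at 5.12% the monthly rate is 0.0042667, so the payment is 216,400 × 0.0042667 / (1 − 1.0042667^−60) = $4,095.64.
Plan B: monthly rate = 4.12%/12 = 0.0034333; payment = 216,400 × 0.0034333 / (1 − (1+0.0034333)^−60) = $3,997.06.
Monthly savings = $4,095.64 − $3,997.06 = $98.58.
Break-even = $5,410.00 / $98.58 = 54.88 → 55 months.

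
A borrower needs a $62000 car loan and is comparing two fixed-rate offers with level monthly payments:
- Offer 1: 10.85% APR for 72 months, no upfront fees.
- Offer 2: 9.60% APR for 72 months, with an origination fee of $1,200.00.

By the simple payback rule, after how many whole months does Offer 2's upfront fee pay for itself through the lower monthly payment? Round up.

Offer 1: at 10.85% the monthly rate is 0.0090417, so the payment is 62,000 × 0.0090417 / (1 − 1.0090417^−72) = $1,175.36.
Offer 2: at 9.60% the monthly rate is 0.0080000, so the payment is 62,000 × 0.0080000 / (1 − 1.0080000^−72) = $1,136.14.
Monthly savings = $1,175.36 − $1,136.14 = $39.22.
Break-even = $1,200.00 / $39.22 = 30.60 → 31 months.

31 months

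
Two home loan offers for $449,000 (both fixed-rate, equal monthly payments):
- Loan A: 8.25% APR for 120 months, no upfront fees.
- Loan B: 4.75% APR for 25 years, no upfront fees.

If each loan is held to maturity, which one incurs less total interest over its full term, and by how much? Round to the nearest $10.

Loan A by $107,100

Loan A: monthly rate = 8.25%/12 = 0.0068750; payment = 449,000 × 0.0068750 / (1 − (1+0.0068750)^−120) = $5,507.10.
Total interest on Loan A = 120 × $5,507.10 − $449,000 = $211,852.00.
Loan B: at 4.75% the monthly rate is 0.0039583, so the payment is 449,000 × 0.0039583 / (1 − 1.0039583^−300) = $2,559.83.
Total interest on Loan B = 300 × $2,559.83 − $449,000 = $318,949.00.
Loan A is lower by $107,097.00.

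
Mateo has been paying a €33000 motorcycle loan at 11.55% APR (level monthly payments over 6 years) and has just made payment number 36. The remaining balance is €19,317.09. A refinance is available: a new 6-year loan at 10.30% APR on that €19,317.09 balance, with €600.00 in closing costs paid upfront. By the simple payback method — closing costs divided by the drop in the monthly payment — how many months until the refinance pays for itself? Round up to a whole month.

Current payment = 33,000 × 11.55%/12 / (1 − (1+0.0096250)^−72) = €637.46.
Refinanced payment = 19,317.09 × 0.0085833 / (1 − (1+0.0085833)^−72) = €360.79.
Monthly savings = €637.46 − €360.79 = €276.67.
Break-even = €600.00 / €276.67 = 2.17 → 3 months.

3 months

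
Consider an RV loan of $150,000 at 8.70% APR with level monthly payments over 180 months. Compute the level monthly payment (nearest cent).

Monthly rate = 8.7%/12 = 0.0072500; payment = 150,000 × 0.0072500 / (1 − (1+0.0072500)^−180) = $1,494.75.

$1,494.75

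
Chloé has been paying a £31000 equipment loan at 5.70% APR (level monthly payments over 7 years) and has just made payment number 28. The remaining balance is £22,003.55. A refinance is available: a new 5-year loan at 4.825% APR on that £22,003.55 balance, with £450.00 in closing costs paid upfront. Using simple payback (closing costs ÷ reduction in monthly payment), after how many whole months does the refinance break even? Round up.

13 months

Current payment = 31,000 × 5.7%/12 / (1 − (1+0.0047500)^−84) = £448.42.
Refinanced payment = 22,003.55 × 0.0040208 / (1 − (1+0.0040208)^−60) = £413.47.
Monthly savings = £448.42 − £413.47 = £34.95.
Break-even = £450.00 / £34.95 = 12.88 → 13 months.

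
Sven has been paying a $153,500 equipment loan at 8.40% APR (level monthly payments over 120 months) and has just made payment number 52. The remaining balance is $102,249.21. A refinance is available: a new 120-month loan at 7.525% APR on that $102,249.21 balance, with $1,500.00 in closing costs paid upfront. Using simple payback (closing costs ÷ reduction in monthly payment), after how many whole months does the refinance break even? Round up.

3 months

Current payment = 153,500 × 8.4%/12 / (1 − (1+0.0070000)^−120) = $1,894.98.
Refinanced payment = 102,249.21 × 0.0062708 / (1 − (1+0.0062708)^−120) = $1,215.05.
Monthly savings = $1,894.98 − $1,215.05 = $679.93.
Break-even = $1,500.00 / $679.93 = 2.21 → 3 months.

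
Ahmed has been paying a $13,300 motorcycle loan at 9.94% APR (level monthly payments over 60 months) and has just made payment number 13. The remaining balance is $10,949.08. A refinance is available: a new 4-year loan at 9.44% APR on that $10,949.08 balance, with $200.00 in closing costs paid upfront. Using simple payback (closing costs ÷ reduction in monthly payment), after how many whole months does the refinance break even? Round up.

Current payment = 13,300 × 9.94%/12 / (1 − (1+0.0082833)^−60) = $282.19.
Refinanced payment = 10,949.08 × 0.0078667 / (1 − (1+0.0078667)^−48) = $274.76.
Monthly savings = $282.19 − $274.76 = $7.43.
Break-even = $200.00 / $7.43 = 26.92 → 27 months.

27 months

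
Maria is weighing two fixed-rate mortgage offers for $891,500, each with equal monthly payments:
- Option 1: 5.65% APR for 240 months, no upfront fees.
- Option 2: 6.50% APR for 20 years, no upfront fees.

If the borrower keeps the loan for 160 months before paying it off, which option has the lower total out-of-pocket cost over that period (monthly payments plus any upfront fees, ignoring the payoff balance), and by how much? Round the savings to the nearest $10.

Option 1: at 5.65% the monthly rate is 0.0047083, so the payment is 891,500 × 0.0047083 / (1 − 1.0047083^−240) = $6,208.29.
Option 2: monthly rate = 6.5%/12 = 0.0054167; payment = 891,500 × 0.0054167 / (1 − (1+0.0054167)^−240) = $6,646.78.
Over 160 months: Option 1 costs 160 × $6,208.29 = $993,326.40; Option 2 costs 160 × $6,646.78 = $1,063,484.80.
Option 1 is cheaper by $1,063,484.80 − $993,326.40 = $70,158.40.

Option 1 by $70,160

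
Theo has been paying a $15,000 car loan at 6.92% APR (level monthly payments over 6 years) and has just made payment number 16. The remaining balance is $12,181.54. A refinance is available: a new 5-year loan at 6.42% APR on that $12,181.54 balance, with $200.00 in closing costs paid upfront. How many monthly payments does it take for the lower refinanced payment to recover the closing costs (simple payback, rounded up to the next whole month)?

12 months

Current payment = 15,000 × 6.92%/12 / (1 − (1+0.0057667)^−72) = $255.16.
Refinanced payment = 12,181.54 × 0.0053500 / (1 − (1+0.0053500)^−60) = $237.89.
Monthly savings = $255.16 − $237.89 = $17.27.
Break-even = $200.00 / $17.27 = 11.58 → 12 months.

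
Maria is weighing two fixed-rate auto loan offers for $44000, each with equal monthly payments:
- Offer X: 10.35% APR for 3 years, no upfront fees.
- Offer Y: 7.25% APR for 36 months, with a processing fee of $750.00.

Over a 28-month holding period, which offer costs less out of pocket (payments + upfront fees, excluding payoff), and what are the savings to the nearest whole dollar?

Offer X: at 10.35% the monthly rate is 0.0086250, so the payment is 44,000 × 0.0086250 / (1 − 1.0086250^−36) = $1,427.00.
Offer Y: monthly rate = 7.25%/12 = 0.0060417; payment = 44,000 × 0.0060417 / (1 − (1+0.0060417)^−36) = $1,363.63.
Over 28 months: Offer X costs 28 × $1,427.00 = $39,956.00; Offer Y costs 28 × $1,363.63 + $750.00 = $38,931.64.
Offer Y is cheaper by $39,956.00 − $38,931.64 = $1,024.36.

Offer Y by $1,024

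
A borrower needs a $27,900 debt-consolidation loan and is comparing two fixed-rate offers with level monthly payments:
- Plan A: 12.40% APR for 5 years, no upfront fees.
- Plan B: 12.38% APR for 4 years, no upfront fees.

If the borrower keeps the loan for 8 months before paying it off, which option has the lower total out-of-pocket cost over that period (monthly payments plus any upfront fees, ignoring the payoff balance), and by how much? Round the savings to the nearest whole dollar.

Plan A by $909

Plan A: monthly rate = 12.4%/12 = 0.0103333; payment = 27,900 × 0.0103333 / (1 − (1+0.0103333)^−60) = $626.27.
Plan B: monthly rate = 12.38%/12 = 0.0103167; payment = 27,900 × 0.0103167 / (1 − (1+0.0103167)^−48) = $739.93.
Over 8 months: Plan A costs 8 × $626.27 = $5,010.16; Plan B costs 8 × $739.93 = $5,919.44.
Plan A is cheaper by $5,919.44 − $5,010.16 = $909.28.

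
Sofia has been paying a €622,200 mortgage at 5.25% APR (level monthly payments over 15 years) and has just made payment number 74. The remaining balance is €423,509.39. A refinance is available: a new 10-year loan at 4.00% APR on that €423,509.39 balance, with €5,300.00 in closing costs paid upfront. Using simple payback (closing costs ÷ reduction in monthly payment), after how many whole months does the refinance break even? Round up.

8 months

Current payment = 622,200 × 5.25%/12 / (1 − (1+0.0043750)^−180) = €5,001.73.
Refinanced payment = 423,509.39 × 0.0033333 / (1 − (1+0.0033333)^−120) = €4,287.83.
Monthly savings = €5,001.73 − €4,287.83 = €713.90.
Break-even = €5,300.00 / €713.90 = 7.42 → 8 months.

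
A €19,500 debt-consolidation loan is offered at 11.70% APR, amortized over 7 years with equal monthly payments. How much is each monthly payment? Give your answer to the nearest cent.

At 11.70% the monthly rate is 0.0097500, so the payment is 19,500 × 0.0097500 / (1 − 1.0097500^−84) = €341.11.

€341.11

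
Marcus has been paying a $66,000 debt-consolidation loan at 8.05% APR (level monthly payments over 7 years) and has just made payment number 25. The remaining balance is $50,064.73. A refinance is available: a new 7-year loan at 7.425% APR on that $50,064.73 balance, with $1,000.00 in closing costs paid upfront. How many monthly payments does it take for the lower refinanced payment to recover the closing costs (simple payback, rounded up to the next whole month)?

4 months

Current payment = 66,000 × 8.05%/12 / (1 − (1+0.0067083)^−84) = $1,030.34.
Refinanced payment = 50,064.73 × 0.0061875 / (1 − (1+0.0061875)^−84) = $766.05.
Monthly savings = $1,030.34 − $766.05 = $264.29.
Break-even = $1,000.00 / $264.29 = 3.78 → 4 months.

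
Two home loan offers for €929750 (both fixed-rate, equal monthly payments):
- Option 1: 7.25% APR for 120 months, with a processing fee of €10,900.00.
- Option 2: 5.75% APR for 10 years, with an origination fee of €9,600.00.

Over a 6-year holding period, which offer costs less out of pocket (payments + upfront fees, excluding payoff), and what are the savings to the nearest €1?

Option 2 by €52,389

Option 1: monthly rate = 7.25%/12 = 0.0060417; payment = 929,750 × 0.0060417 / (1 − (1+0.0060417)^−120) = €10,915.36.
Option 2: monthly rate = 5.75%/12 = 0.0047917; payment = 929,750 × 0.0047917 / (1 − (1+0.0047917)^−120) = €10,205.79.
Over 72 months: Option 1 costs 72 × €10,915.36 + €10,900.00 = €796,805.92; Option 2 costs 72 × €10,205.79 + €9,600.00 = €744,416.88.
Option 2 is cheaper by €796,805.92 − €744,416.88 = €52,389.04.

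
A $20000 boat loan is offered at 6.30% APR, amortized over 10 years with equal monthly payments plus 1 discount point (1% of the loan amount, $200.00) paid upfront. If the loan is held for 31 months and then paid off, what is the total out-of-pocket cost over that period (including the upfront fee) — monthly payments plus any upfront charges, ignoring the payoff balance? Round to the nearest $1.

At 6.30% the monthly rate is 0.0052500, so the payment is 20,000 × 0.0052500 / (1 − 1.0052500^−120) = $225.07.
Total outlay = 31 × $225.07 + $200.00 = $7,177.17.

$7,177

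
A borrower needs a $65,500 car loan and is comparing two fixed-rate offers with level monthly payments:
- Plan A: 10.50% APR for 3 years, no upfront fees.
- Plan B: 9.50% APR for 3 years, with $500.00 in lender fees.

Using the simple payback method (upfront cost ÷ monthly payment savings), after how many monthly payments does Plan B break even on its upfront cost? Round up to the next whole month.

17 months

Plan A: at 10.50% the monthly rate is 0.0087500, so the payment is 65,500 × 0.0087500 / (1 − 1.0087500^−36) = $2,128.91.
Plan B: at 9.50% the monthly rate is 0.0079167, so the payment is 65,500 × 0.0079167 / (1 − 1.0079167^−36) = $2,098.16.
Monthly savings = $2,128.91 − $2,098.16 = $30.75.
Break-even = $500.00 / $30.75 = 16.26 → 17 months.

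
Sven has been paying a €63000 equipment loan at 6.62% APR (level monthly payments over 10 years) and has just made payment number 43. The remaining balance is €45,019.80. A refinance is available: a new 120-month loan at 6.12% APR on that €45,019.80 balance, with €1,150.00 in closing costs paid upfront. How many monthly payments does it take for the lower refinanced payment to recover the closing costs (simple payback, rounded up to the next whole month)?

Current payment = 63,000 × 6.62%/12 / (1 − (1+0.0055167)^−120) = €719.20.
Refinanced payment = 45,019.80 × 0.0051000 / (1 − (1+0.0051000)^−120) = €502.53.
Monthly savings = €719.20 − €502.53 = €216.67.
Break-even = €1,150.00 / €216.67 = 5.31 → 6 months.

6 months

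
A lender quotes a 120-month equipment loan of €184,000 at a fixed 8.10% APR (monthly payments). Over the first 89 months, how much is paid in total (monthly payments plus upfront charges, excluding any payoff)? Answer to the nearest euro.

Monthly rate = 8.1%/12 = 0.0067500; payment = 184,000 × 0.0067500 / (1 − (1+0.0067500)^−120) = €2,242.16.
Total outlay = 89 × €2,242.16 = €199,552.24.

€199,552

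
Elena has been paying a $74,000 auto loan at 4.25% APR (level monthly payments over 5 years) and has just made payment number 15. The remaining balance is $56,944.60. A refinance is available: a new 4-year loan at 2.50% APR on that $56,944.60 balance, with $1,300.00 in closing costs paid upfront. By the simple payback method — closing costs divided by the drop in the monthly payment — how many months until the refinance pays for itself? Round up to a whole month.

11 months

Current payment = 74,000 × 4.25%/12 / (1 − (1+0.0035417)^−60) = $1,371.19.
Refinanced payment = 56,944.60 × 0.0020833 / (1 − (1+0.0020833)^−48) = $1,247.89.
Monthly savings = $1,371.19 − $1,247.89 = $123.30.
Break-even = $1,300.00 / $123.30 = 10.54 → 11 months.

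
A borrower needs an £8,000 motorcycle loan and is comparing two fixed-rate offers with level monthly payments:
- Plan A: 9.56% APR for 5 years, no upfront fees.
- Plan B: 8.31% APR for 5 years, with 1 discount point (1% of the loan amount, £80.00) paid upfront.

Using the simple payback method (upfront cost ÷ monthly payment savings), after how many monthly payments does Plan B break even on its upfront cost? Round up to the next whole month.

Plan A: at 9.56% the monthly rate is 0.0079667, so the payment is 8,000 × 0.0079667 / (1 − 1.0079667^−60) = £168.25.
Plan B: monthly rate = 8.31%/12 = 0.0069250; payment = 8,000 × 0.0069250 / (1 − (1+0.0069250)^−60) = £163.40.
Monthly savings = £168.25 − £163.40 = £4.85.
Break-even = £80.00 / £4.85 = 16.49 → 17 months.

17 months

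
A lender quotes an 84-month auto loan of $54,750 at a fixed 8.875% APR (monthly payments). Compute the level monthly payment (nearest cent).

$877.41

At 8.875% the monthly rate is 0.0073958, so the payment is 54,750 × 0.0073958 / (1 − 1.0073958^−84) = $877.41.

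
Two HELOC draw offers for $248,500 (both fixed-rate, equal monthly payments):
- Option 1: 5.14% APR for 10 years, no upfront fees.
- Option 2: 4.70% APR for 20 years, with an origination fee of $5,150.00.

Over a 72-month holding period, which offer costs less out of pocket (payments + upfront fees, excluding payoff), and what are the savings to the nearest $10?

Option 2 by $70,710

Option 1: at 5.14% the monthly rate is 0.0042833, so the payment is 248,500 × 0.0042833 / (1 − 1.0042833^−120) = $2,652.77.
Option 2: monthly rate = 4.7%/12 = 0.0039167; payment = 248,500 × 0.0039167 / (1 − (1+0.0039167)^−240) = $1,599.09.
Over 72 months: Option 1 costs 72 × $2,652.77 = $190,999.44; Option 2 costs 72 × $1,599.09 + $5,150.00 = $120,284.48.
Option 2 is cheaper by $190,999.44 − $120,284.48 = $70,714.96.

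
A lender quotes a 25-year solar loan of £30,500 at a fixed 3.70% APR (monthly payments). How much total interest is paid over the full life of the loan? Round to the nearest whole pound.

£16,294

At 3.70% the monthly rate is 0.0030833, so the payment is 30,500 × 0.0030833 / (1 − 1.0030833^−300) = £155.98.
Total paid = 300 × £155.98 = £46,794.00; interest = £46,794.00 − £30,500 = £16,294.00.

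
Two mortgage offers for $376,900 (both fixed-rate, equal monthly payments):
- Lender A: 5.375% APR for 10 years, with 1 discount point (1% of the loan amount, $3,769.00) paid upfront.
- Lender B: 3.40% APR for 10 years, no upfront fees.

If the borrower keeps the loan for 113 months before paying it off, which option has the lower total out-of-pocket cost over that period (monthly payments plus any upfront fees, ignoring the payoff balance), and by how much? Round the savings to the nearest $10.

Lender A: monthly rate = 5.375%/12 = 0.0044792; payment = 376,900 × 0.0044792 / (1 − (1+0.0044792)^−120) = $4,067.05.
Lender B: at 3.40% the monthly rate is 0.0028333, so the payment is 376,900 × 0.0028333 / (1 − 1.0028333^−120) = $3,709.38.
Over 113 months: Lender A costs 113 × $4,067.05 + $3,769.00 = $463,345.65; Lender B costs 113 × $3,709.38 = $419,159.94.
Lender B is cheaper by $463,345.65 − $419,159.94 = $44,185.71.

Lender B by $44,190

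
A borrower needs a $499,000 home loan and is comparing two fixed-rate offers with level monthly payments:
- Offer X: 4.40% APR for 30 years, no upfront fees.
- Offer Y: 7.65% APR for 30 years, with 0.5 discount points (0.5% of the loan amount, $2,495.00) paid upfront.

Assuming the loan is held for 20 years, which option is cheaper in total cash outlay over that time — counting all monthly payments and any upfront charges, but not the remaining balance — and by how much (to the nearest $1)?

Offer X: at 4.40% the monthly rate is 0.0036667, so the payment is 499,000 × 0.0036667 / (1 − 1.0036667^−360) = $2,498.80.
Offer Y: monthly rate = 7.65%/12 = 0.0063750; payment = 499,000 × 0.0063750 / (1 − (1+0.0063750)^−360) = $3,540.48.
Over 240 months: Offer X costs 240 × $2,498.80 = $599,712.00; Offer Y costs 240 × $3,540.48 + $2,495.00 = $852,210.20.
Offer X is cheaper by $852,210.20 − $599,712.00 = $252,498.20.

Offer X by $252,498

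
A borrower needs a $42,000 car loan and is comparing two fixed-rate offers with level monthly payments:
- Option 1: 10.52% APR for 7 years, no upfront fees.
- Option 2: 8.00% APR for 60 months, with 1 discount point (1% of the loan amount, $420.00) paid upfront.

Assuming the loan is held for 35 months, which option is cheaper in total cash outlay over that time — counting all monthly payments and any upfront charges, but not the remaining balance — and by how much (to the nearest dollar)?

Option 1 by $5,426

Option 1: monthly rate = 10.52%/12 = 0.0087667; payment = 42,000 × 0.0087667 / (1 − (1+0.0087667)^−84) = $708.59.
Option 2: monthly rate = 8%/12 = 0.0066667; payment = 42,000 × 0.0066667 / (1 − (1+0.0066667)^−60) = $851.61.
Over 35 months: Option 1 costs 35 × $708.59 = $24,800.65; Option 2 costs 35 × $851.61 + $420.00 = $30,226.35.
Option 1 is cheaper by $30,226.35 − $24,800.65 = $5,425.70.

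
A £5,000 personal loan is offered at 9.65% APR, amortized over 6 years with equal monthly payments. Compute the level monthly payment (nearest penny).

£91.75

Monthly rate = 9.65%/12 = 0.0080417; payment = 5,000 × 0.0080417 / (1 − (1+0.0080417)^−72) = £91.75.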